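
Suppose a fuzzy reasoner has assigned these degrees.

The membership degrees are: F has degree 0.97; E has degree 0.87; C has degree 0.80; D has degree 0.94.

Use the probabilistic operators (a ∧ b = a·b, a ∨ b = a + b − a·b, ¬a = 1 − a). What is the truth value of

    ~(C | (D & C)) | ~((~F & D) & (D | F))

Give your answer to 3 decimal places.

0.973

D & C = a·b on (0.9400, 0.8000) = 0.7520
C | (D & C) = a + b − a·b on (0.8000, 0.7520) = 0.9504
~(C | (D & C)) = 1 − 0.9504 = 0.0496
~F = 1 − 0.9700 = 0.0300
~F & D = a·b on (0.0300, 0.9400) = 0.0282
D | F = a + b − a·b on (0.9400, 0.9700) = 0.9982
(~F & D) & (D | F) = a·b on (0.0282, 0.9982) = 0.0281
~((~F & D) & (D | F)) = 1 − 0.0281 = 0.9719
~(C | (D & C)) | ~((~F & D) & (D | F)) = a + b − a·b on (0.0496, 0.9719) = 0.9732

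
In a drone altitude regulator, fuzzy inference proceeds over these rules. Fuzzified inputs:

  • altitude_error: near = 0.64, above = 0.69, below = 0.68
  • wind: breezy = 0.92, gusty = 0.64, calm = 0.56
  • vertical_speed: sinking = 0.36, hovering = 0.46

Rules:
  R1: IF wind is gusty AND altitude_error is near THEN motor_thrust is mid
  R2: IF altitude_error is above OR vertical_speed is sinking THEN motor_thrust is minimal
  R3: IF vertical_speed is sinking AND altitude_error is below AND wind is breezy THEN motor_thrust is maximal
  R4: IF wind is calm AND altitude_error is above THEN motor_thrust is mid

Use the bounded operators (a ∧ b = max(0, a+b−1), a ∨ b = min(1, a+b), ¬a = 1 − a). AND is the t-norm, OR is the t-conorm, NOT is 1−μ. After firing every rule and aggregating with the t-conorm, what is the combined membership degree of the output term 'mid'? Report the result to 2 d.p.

0.53

R1: gusty=0.64, near=0.64; AND[max(0, a+b−1)] → w = 0.28
R2: above=0.69, sinking=0.36; OR[min(1, a+b)] → w = 1.00
R3: sinking=0.36, below=0.68, breezy=0.92; AND[max(0, a+b−1)] → w = 0.00
R4: calm=0.56, above=0.69; AND[max(0, a+b−1)] → w = 0.25
Rules with consequent 'mid': {R1, R4} → strengths 0.28, 0.25
Aggregate via t-conorm [min(1, a+b)]: 0.53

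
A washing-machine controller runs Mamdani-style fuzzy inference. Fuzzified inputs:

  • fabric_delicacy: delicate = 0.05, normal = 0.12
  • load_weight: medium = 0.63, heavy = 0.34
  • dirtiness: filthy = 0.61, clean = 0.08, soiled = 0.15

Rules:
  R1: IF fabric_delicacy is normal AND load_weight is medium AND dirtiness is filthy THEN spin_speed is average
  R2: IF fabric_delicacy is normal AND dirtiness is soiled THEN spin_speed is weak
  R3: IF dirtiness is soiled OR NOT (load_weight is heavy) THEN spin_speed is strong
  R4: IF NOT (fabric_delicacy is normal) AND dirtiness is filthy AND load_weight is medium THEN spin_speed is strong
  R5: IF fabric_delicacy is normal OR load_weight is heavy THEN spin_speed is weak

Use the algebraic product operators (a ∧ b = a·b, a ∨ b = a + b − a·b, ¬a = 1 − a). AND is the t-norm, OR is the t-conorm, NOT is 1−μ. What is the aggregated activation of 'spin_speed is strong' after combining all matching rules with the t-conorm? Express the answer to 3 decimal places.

0.809

R1: normal=0.12, medium=0.63, filthy=0.61; AND[a·b] → w = 0.0461
R2: normal=0.12, soiled=0.15; AND[a·b] → w = 0.0180
R3: soiled=0.15, ¬heavy=1−0.34=0.66; OR[a + b − a·b] → w = 0.7110
R4: ¬normal=1−0.12=0.88, filthy=0.61, medium=0.63; AND[a·b] → w = 0.3382
R5: normal=0.12, heavy=0.34; OR[a + b − a·b] → w = 0.4192
Rules with consequent 'strong': {R3, R4} → strengths 0.7110, 0.3382
Aggregate via t-conorm [a + b − a·b]: 0.8087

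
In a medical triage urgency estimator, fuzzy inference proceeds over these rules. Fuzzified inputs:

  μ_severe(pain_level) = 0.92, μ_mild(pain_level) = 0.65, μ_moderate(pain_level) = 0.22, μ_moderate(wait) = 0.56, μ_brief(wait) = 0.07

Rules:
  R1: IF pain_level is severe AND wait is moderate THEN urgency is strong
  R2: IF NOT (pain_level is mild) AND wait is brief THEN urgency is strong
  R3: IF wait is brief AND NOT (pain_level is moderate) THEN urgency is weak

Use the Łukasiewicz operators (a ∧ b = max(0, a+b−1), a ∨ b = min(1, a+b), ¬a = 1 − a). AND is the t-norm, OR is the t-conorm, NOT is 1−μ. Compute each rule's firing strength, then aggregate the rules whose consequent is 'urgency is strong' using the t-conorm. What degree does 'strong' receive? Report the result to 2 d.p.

0.48

R1: severe=0.92, moderate=0.56; AND[max(0, a+b−1)] → w = 0.48
R2: ¬mild=1−0.65=0.35, brief=0.07; AND[max(0, a+b−1)] → w = 0.00
R3: brief=0.07, ¬moderate=1−0.22=0.78; AND[max(0, a+b−1)] → w = 0.00
Rules with consequent 'strong': {R1, R2} → strengths 0.48, 0.00
Aggregate via t-conorm [min(1, a+b)]: 0.48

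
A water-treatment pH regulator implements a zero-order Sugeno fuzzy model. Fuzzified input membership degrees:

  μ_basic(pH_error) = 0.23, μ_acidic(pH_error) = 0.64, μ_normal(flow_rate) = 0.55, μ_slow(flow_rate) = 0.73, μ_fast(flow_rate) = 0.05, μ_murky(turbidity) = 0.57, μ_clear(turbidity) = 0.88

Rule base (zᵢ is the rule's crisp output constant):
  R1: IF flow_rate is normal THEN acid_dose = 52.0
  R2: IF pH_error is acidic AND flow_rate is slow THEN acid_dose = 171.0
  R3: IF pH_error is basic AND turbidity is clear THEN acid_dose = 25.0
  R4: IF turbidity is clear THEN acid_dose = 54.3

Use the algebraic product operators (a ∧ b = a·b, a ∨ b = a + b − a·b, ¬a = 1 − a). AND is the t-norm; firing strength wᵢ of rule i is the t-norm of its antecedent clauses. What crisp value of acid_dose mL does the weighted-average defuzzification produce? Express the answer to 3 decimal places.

76.841

R1 (z=52.0): normal=0.55 → w = 0.5500
R2 (z=171.0): acidic=0.64, slow=0.73; AND[a·b] → w = 0.4672
R3 (z=25.0): basic=0.23, clear=0.88; AND[a·b] → w = 0.2024
R4 (z=54.3): clear=0.88 → w = 0.8800
Weighted average = (0.5500·52.0 + 0.4672·171.0 + 0.2024·25.0 + 0.8800·54.3) / (0.5500 + 0.4672 + 0.2024 + 0.8800)
  = 161.3352 / 2.0996 = 76.841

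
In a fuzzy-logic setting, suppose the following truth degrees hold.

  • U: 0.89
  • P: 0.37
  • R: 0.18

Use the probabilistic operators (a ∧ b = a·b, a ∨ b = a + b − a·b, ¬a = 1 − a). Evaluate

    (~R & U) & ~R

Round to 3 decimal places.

~R = 1 − 0.1800 = 0.8200
~R & U = a·b on (0.8200, 0.8900) = 0.7298
~R = 1 − 0.1800 = 0.8200
(~R & U) & ~R = a·b on (0.7298, 0.8200) = 0.5984

0.598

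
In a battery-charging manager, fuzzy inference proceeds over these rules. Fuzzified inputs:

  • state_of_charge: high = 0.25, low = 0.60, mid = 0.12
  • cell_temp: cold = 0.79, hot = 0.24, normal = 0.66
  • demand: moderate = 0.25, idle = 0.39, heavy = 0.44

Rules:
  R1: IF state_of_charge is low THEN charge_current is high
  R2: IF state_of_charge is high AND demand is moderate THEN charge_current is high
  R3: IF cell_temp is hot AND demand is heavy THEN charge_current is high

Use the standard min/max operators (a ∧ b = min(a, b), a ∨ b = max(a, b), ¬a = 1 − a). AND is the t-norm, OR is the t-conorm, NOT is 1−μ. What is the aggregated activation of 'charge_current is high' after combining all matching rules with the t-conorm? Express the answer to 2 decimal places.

0.60

R1: low=0.60 → w = 0.60
R2: high=0.25, moderate=0.25; AND[min(a, b)] → w = 0.25
R3: hot=0.24, heavy=0.44; AND[min(a, b)] → w = 0.24
Rules with consequent 'high': {R1, R2, R3} → strengths 0.60, 0.25, 0.24
Aggregate via t-conorm [max(a, b)]: 0.60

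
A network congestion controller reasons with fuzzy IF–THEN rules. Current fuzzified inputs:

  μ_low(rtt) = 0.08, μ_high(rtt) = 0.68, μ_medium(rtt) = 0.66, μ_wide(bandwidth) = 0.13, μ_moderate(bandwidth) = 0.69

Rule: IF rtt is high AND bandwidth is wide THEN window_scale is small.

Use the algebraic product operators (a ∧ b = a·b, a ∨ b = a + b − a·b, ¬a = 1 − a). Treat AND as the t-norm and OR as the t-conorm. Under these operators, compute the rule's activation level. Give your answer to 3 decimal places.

firing strength: high=0.68, wide=0.13; AND[a·b] → w = 0.0884

0.088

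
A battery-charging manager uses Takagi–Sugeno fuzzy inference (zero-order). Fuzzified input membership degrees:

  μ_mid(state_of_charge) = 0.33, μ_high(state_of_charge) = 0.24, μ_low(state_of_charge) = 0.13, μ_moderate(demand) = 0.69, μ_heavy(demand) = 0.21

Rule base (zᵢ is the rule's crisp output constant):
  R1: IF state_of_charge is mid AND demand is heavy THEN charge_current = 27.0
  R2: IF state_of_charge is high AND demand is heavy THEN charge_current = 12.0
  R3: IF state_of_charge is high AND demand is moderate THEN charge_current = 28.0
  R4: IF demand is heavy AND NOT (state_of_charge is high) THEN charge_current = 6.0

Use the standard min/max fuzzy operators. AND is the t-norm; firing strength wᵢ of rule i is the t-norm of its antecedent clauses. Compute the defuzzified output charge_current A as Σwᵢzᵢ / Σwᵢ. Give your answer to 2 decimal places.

18.59

R1 (z=27.0): mid=0.33, heavy=0.21; AND[min(a, b)] → w = 0.21
R2 (z=12.0): high=0.24, heavy=0.21; AND[min(a, b)] → w = 0.21
R3 (z=28.0): high=0.24, moderate=0.69; AND[min(a, b)] → w = 0.24
R4 (z=6.0): heavy=0.21, ¬high=1−0.24=0.76; AND[min(a, b)] → w = 0.21
Weighted average = (0.21·27.0 + 0.21·12.0 + 0.24·28.0 + 0.21·6.0) / (0.21 + 0.21 + 0.24 + 0.21)
  = 16.1700 / 0.8700 = 18.59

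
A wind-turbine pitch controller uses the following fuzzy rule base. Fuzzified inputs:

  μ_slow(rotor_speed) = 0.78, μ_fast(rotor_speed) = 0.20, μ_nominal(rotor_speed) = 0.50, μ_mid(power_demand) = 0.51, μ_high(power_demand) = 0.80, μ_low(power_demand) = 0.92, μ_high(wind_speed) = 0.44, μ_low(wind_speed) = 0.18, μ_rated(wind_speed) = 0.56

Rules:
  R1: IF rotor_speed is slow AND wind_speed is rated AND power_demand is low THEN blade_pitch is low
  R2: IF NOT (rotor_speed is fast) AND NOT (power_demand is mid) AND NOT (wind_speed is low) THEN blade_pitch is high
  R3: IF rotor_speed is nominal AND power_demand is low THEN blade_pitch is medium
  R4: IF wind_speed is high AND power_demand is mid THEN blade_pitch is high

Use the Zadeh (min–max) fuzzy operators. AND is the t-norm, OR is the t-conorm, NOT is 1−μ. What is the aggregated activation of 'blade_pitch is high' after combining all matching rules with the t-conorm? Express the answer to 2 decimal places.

0.49

R1: slow=0.78, rated=0.56, low=0.92; AND[min(a, b)] → w = 0.56
R2: ¬fast=1−0.20=0.80, ¬mid=1−0.51=0.49, ¬low=1−0.18=0.82; AND[min(a, b)] → w = 0.49
R3: nominal=0.50, low=0.92; AND[min(a, b)] → w = 0.50
R4: high=0.44, mid=0.51; AND[min(a, b)] → w = 0.44
Rules with consequent 'high': {R2, R4} → strengths 0.49, 0.44
Aggregate via t-conorm [max(a, b)]: 0.49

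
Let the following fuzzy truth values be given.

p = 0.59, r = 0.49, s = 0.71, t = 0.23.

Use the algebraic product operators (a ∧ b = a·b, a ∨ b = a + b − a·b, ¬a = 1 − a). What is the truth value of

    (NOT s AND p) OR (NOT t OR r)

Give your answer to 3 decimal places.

NOT s = 1 − 0.7100 = 0.2900
NOT s AND p = a·b on (0.2900, 0.5900) = 0.1711
NOT t = 1 − 0.2300 = 0.7700
NOT t OR r = a + b − a·b on (0.7700, 0.4900) = 0.8827
(NOT s AND p) OR (NOT t OR r) = a + b − a·b on (0.1711, 0.8827) = 0.9028

0.903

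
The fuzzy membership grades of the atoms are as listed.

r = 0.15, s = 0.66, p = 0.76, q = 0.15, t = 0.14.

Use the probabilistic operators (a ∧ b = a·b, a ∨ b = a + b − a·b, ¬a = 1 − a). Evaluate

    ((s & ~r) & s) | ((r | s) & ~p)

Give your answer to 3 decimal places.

~r = 1 − 0.1500 = 0.8500
s & ~r = a·b on (0.6600, 0.8500) = 0.5610
(s & ~r) & s = a·b on (0.5610, 0.6600) = 0.3703
r | s = a + b − a·b on (0.1500, 0.6600) = 0.7110
~p = 1 − 0.7600 = 0.2400
(r | s) & ~p = a·b on (0.7110, 0.2400) = 0.1706
((s & ~r) & s) | ((r | s) & ~p) = a + b − a·b on (0.3703, 0.1706) = 0.4777

0.478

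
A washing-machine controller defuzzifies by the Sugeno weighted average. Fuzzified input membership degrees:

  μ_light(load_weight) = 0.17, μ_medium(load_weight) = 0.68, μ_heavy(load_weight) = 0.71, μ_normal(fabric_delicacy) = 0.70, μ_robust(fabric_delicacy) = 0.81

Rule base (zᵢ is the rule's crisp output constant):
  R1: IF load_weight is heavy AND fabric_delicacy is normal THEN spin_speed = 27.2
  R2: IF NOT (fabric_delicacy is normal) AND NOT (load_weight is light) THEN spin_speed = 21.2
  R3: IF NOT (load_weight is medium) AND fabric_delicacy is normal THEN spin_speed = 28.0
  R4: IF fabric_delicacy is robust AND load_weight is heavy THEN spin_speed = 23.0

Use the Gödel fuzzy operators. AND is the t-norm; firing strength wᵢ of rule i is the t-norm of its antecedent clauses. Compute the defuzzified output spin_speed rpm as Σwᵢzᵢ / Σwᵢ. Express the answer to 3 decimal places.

R1 (z=27.2): heavy=0.71, normal=0.70; AND[min(a, b)] → w = 0.70
R2 (z=21.2): ¬normal=1−0.70=0.30, ¬light=1−0.17=0.83; AND[min(a, b)] → w = 0.30
R3 (z=28.0): ¬medium=1−0.68=0.32, normal=0.70; AND[min(a, b)] → w = 0.32
R4 (z=23.0): robust=0.81, heavy=0.71; AND[min(a, b)] → w = 0.71
Weighted average = (0.70·27.2 + 0.30·21.2 + 0.32·28.0 + 0.71·23.0) / (0.70 + 0.30 + 0.32 + 0.71)
  = 50.6900 / 2.0300 = 24.970

24.970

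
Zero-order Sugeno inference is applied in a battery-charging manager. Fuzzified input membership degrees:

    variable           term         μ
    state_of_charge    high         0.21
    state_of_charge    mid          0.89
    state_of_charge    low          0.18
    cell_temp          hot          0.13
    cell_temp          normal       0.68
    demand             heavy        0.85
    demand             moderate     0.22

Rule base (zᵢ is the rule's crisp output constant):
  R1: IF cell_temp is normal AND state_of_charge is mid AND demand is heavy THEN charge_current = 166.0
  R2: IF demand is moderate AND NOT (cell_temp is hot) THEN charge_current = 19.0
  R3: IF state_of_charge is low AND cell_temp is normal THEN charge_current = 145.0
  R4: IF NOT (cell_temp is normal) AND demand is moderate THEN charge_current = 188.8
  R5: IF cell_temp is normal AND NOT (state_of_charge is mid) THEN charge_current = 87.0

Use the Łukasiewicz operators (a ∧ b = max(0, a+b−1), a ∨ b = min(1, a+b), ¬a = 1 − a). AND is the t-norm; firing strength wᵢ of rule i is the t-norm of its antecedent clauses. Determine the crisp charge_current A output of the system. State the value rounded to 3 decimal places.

R1 (z=166.0): normal=0.68, mid=0.89, heavy=0.85; AND[max(0, a+b−1)] → w = 0.42
R2 (z=19.0): moderate=0.22, ¬hot=1−0.13=0.87; AND[max(0, a+b−1)] → w = 0.09
R3 (z=145.0): low=0.18, normal=0.68; AND[max(0, a+b−1)] → w = 0.00
R4 (z=188.8): ¬normal=1−0.68=0.32, moderate=0.22; AND[max(0, a+b−1)] → w = 0.00
R5 (z=87.0): normal=0.68, ¬mid=1−0.89=0.11; AND[max(0, a+b−1)] → w = 0.00
Weighted average = (0.42·166.0 + 0.09·19.0 + 0.00·145.0 + 0.00·188.8 + 0.00·87.0) / (0.42 + 0.09 + 0.00 + 0.00 + 0.00)
  = 71.4300 / 0.5100 = 140.059

140.059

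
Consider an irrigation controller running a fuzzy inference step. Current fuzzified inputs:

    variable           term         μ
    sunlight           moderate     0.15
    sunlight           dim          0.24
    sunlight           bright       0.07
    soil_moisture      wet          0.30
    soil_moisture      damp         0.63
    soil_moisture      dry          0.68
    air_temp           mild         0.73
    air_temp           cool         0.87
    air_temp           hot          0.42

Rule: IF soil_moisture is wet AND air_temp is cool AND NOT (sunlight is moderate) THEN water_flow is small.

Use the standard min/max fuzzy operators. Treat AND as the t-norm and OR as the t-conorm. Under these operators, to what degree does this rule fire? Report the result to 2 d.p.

0.30

firing strength: wet=0.30, cool=0.87, ¬moderate=1−0.15=0.85; AND[min(a, b)] → w = 0.30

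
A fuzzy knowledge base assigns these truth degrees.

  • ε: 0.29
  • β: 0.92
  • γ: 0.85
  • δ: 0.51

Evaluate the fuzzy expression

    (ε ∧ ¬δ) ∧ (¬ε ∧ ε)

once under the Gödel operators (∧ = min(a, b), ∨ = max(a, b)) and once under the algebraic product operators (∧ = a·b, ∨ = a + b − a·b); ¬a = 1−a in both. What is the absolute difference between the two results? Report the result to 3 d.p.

0.261

Under Gödel:
  ¬δ = 1 − 0.51 = 0.49
  ε ∧ ¬δ = min(a, b) on (0.29, 0.49) = 0.29
  ¬ε = 1 − 0.29 = 0.71
  ¬ε ∧ ε = min(a, b) on (0.71, 0.29) = 0.29
  (ε ∧ ¬δ) ∧ (¬ε ∧ ε) = min(a, b) on (0.29, 0.29) = 0.29
  → value = 0.2900
Under algebraic product:
  ¬δ = 1 − 0.5100 = 0.4900
  ε ∧ ¬δ = a·b on (0.2900, 0.4900) = 0.1421
  ¬ε = 1 − 0.2900 = 0.7100
  ¬ε ∧ ε = a·b on (0.7100, 0.2900) = 0.2059
  (ε ∧ ¬δ) ∧ (¬ε ∧ ε) = a·b on (0.1421, 0.2059) = 0.0293
  → value = 0.0293
|0.2900 − 0.0293| = 0.261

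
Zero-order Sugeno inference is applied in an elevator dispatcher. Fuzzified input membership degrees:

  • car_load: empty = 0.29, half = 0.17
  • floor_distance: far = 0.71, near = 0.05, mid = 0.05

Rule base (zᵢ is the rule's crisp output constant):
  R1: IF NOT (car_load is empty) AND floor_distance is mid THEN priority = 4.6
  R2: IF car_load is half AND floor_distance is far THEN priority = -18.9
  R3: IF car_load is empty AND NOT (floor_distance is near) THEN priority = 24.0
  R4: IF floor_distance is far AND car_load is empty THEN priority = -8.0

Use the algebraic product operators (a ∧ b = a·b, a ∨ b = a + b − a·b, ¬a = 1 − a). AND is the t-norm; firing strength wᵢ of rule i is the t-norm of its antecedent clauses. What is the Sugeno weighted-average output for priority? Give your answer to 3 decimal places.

R1 (z=4.6): ¬empty=1−0.29=0.71, mid=0.05; AND[a·b] → w = 0.0355
R2 (z=-18.9): half=0.17, far=0.71; AND[a·b] → w = 0.1207
R3 (z=24.0): empty=0.29, ¬near=1−0.05=0.95; AND[a·b] → w = 0.2755
R4 (z=-8.0): far=0.71, empty=0.29; AND[a·b] → w = 0.2059
Weighted average = (0.0355·4.6 + 0.1207·-18.9 + 0.2755·24.0 + 0.2059·-8.0) / (0.0355 + 0.1207 + 0.2755 + 0.2059)
  = 2.8469 / 0.6376 = 4.465

4.465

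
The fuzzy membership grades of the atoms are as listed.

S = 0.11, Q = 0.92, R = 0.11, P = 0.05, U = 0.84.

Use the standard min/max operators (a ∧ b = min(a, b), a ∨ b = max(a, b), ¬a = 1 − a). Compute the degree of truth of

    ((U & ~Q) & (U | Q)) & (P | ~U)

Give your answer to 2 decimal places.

0.08

~Q = 1 − 0.92 = 0.08
U & ~Q = min(a, b) on (0.84, 0.08) = 0.08
U | Q = max(a, b) on (0.84, 0.92) = 0.92
(U & ~Q) & (U | Q) = min(a, b) on (0.08, 0.92) = 0.08
~U = 1 − 0.84 = 0.16
P | ~U = max(a, b) on (0.05, 0.16) = 0.16
((U & ~Q) & (U | Q)) & (P | ~U) = min(a, b) on (0.08, 0.16) = 0.08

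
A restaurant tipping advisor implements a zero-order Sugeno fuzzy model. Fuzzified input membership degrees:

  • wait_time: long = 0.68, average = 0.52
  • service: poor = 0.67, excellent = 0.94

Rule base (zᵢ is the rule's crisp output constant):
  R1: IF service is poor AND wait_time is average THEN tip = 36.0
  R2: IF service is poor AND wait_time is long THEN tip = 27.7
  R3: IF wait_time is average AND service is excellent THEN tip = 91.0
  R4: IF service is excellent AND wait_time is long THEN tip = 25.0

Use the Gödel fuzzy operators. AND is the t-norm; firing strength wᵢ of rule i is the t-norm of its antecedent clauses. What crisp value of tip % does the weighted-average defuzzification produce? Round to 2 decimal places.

R1 (z=36.0): poor=0.67, average=0.52; AND[min(a, b)] → w = 0.52
R2 (z=27.7): poor=0.67, long=0.68; AND[min(a, b)] → w = 0.67
R3 (z=91.0): average=0.52, excellent=0.94; AND[min(a, b)] → w = 0.52
R4 (z=25.0): excellent=0.94, long=0.68; AND[min(a, b)] → w = 0.68
Weighted average = (0.52·36.0 + 0.67·27.7 + 0.52·91.0 + 0.68·25.0) / (0.52 + 0.67 + 0.52 + 0.68)
  = 101.5990 / 2.3900 = 42.51

42.51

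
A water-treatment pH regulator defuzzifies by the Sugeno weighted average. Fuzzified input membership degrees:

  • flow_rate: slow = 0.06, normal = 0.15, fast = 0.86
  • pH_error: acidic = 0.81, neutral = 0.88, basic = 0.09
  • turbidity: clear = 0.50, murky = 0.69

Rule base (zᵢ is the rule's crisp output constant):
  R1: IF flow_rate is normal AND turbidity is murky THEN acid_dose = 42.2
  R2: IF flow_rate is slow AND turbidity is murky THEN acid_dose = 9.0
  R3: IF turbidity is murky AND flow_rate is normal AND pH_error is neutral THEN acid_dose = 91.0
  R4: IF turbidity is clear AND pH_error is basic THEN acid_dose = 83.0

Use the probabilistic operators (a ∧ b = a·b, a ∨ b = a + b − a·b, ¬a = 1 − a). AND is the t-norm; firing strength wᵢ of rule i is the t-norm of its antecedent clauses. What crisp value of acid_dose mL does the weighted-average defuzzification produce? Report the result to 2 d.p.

R1 (z=42.2): normal=0.15, murky=0.69; AND[a·b] → w = 0.1035
R2 (z=9.0): slow=0.06, murky=0.69; AND[a·b] → w = 0.0414
R3 (z=91.0): murky=0.69, normal=0.15, neutral=0.88; AND[a·b] → w = 0.0911
R4 (z=83.0): clear=0.50, basic=0.09; AND[a·b] → w = 0.0450
Weighted average = (0.1035·42.2 + 0.0414·9.0 + 0.0911·91.0 + 0.0450·83.0) / (0.1035 + 0.0414 + 0.0911 + 0.0450)
  = 16.7636 / 0.2810 = 59.66

59.66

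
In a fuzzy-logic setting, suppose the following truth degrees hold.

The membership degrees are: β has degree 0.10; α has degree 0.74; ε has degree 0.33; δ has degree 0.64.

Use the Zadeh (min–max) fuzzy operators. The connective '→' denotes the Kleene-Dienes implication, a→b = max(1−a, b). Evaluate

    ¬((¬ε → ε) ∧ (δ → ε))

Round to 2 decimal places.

¬ε = 1 − 0.33 = 0.67
¬ε → ε  [Kleene-Dienes: max(1−a, b)] with a=0.67, b=0.33 → 0.33
δ → ε  [Kleene-Dienes: max(1−a, b)] with a=0.64, b=0.33 → 0.36
(¬ε → ε) ∧ (δ → ε) = min(a, b) on (0.33, 0.36) = 0.33
¬((¬ε → ε) ∧ (δ → ε)) = 1 − 0.33 = 0.67

0.67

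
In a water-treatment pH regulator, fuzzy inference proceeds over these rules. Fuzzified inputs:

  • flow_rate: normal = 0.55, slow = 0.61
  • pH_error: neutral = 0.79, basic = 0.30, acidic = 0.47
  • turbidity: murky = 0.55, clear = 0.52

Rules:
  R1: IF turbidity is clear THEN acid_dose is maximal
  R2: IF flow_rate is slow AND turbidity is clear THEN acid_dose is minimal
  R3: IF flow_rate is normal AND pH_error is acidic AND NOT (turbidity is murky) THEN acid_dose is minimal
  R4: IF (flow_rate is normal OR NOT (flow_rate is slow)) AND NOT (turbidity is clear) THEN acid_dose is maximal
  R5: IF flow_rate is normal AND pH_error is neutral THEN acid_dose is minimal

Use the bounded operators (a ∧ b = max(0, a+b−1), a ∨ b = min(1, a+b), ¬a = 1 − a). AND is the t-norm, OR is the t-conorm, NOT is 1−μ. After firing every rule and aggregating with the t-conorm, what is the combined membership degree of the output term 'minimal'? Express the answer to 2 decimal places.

R1: clear=0.52 → w = 0.52
R2: slow=0.61, clear=0.52; AND[max(0, a+b−1)] → w = 0.13
R3: normal=0.55, acidic=0.47, ¬murky=1−0.55=0.45; AND[max(0, a+b−1)] → w = 0.00
R4: (normal=0.55 OR ¬slow=1−0.61=0.39) = 0.94; AND[max(0, a+b−1)] with ¬clear=1−0.52=0.48 → w = 0.42
R5: normal=0.55, neutral=0.79; AND[max(0, a+b−1)] → w = 0.34
Rules with consequent 'minimal': {R2, R3, R5} → strengths 0.13, 0.00, 0.34
Aggregate via t-conorm [min(1, a+b)]: 0.47

0.47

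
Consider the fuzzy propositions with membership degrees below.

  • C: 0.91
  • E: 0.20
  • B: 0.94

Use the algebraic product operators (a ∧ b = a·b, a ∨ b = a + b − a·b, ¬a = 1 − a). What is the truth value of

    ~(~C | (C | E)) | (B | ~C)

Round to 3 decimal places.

0.949

~C = 1 − 0.9100 = 0.0900
C | E = a + b − a·b on (0.9100, 0.2000) = 0.9280
~C | (C | E) = a + b − a·b on (0.0900, 0.9280) = 0.9345
~(~C | (C | E)) = 1 − 0.9345 = 0.0655
~C = 1 − 0.9100 = 0.0900
B | ~C = a + b − a·b on (0.9400, 0.0900) = 0.9454
~(~C | (C | E)) | (B | ~C) = a + b − a·b on (0.0655, 0.9454) = 0.9490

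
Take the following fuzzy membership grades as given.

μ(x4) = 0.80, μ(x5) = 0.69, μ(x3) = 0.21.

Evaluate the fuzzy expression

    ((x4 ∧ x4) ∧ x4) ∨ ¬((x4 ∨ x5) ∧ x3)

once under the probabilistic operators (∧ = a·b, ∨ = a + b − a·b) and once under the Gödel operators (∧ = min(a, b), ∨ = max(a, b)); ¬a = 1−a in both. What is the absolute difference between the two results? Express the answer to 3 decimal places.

Under probabilistic:
  x4 ∧ x4 = a·b on (0.8000, 0.8000) = 0.6400
  (x4 ∧ x4) ∧ x4 = a·b on (0.6400, 0.8000) = 0.5120
  x4 ∨ x5 = a + b − a·b on (0.8000, 0.6900) = 0.9380
  (x4 ∨ x5) ∧ x3 = a·b on (0.9380, 0.2100) = 0.1970
  ¬((x4 ∨ x5) ∧ x3) = 1 − 0.1970 = 0.8030
  ((x4 ∧ x4) ∧ x4) ∨ ¬((x4 ∨ x5) ∧ x3) = a + b − a·b on (0.5120, 0.8030) = 0.9039
  → value = 0.9039
Under Gödel:
  x4 ∧ x4 = min(a, b) on (0.80, 0.80) = 0.80
  (x4 ∧ x4) ∧ x4 = min(a, b) on (0.80, 0.80) = 0.80
  x4 ∨ x5 = max(a, b) on (0.80, 0.69) = 0.80
  (x4 ∨ x5) ∧ x3 = min(a, b) on (0.80, 0.21) = 0.21
  ¬((x4 ∨ x5) ∧ x3) = 1 − 0.21 = 0.79
  ((x4 ∧ x4) ∧ x4) ∨ ¬((x4 ∨ x5) ∧ x3) = max(a, b) on (0.80, 0.79) = 0.80
  → value = 0.8000
|0.9039 − 0.8000| = 0.104

0.104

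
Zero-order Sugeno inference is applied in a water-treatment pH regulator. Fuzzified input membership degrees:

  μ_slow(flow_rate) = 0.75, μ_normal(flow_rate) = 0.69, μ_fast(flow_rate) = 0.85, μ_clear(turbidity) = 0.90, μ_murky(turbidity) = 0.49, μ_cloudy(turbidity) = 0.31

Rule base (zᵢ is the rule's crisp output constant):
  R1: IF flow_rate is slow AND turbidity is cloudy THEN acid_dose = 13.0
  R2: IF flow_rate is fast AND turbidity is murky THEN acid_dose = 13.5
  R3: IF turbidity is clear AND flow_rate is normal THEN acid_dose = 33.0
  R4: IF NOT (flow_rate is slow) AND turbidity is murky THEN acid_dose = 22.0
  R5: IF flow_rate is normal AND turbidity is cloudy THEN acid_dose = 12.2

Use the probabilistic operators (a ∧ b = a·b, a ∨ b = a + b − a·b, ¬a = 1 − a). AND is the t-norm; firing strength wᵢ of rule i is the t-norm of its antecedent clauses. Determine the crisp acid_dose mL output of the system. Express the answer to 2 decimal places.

R1 (z=13.0): slow=0.75, cloudy=0.31; AND[a·b] → w = 0.2325
R2 (z=13.5): fast=0.85, murky=0.49; AND[a·b] → w = 0.4165
R3 (z=33.0): clear=0.90, normal=0.69; AND[a·b] → w = 0.6210
R4 (z=22.0): ¬slow=1−0.75=0.25, murky=0.49; AND[a·b] → w = 0.1225
R5 (z=12.2): normal=0.69, cloudy=0.31; AND[a·b] → w = 0.2139
Weighted average = (0.2325·13.0 + 0.4165·13.5 + 0.6210·33.0 + 0.1225·22.0 + 0.2139·12.2) / (0.2325 + 0.4165 + 0.6210 + 0.1225 + 0.2139)
  = 34.4428 / 1.6064 = 21.44

21.44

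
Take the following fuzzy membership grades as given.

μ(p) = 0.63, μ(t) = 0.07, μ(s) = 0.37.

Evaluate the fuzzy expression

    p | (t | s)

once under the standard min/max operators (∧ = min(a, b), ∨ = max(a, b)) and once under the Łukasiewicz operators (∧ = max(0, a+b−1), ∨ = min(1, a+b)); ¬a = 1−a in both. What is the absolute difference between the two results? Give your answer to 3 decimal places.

0.370

Under standard min/max:
  t | s = max(a, b) on (0.07, 0.37) = 0.37
  p | (t | s) = max(a, b) on (0.63, 0.37) = 0.63
  → value = 0.6300
Under Łukasiewicz:
  t | s = min(1, a+b) on (0.07, 0.37) = 0.44
  p | (t | s) = min(1, a+b) on (0.63, 0.44) = 1.00
  → value = 1.0000
|0.6300 − 1.0000| = 0.370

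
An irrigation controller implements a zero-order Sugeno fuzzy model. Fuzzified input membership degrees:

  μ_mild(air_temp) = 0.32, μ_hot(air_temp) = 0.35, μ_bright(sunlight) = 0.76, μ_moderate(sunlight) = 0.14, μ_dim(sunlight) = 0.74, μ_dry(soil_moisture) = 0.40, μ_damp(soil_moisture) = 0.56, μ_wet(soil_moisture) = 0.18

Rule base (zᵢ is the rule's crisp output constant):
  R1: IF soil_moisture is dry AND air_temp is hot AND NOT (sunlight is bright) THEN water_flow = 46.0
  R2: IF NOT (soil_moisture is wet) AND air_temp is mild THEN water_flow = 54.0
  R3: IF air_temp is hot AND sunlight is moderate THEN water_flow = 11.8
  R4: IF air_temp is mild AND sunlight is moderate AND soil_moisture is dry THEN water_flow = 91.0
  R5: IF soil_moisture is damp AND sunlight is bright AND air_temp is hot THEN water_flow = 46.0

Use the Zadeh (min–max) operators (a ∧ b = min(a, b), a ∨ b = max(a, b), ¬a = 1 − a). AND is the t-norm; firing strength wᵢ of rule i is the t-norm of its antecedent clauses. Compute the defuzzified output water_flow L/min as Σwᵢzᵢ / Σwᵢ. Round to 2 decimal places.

49.42

R1 (z=46.0): dry=0.40, hot=0.35, ¬bright=1−0.76=0.24; AND[min(a, b)] → w = 0.24
R2 (z=54.0): ¬wet=1−0.18=0.82, mild=0.32; AND[min(a, b)] → w = 0.32
R3 (z=11.8): hot=0.35, moderate=0.14; AND[min(a, b)] → w = 0.14
R4 (z=91.0): mild=0.32, moderate=0.14, dry=0.40; AND[min(a, b)] → w = 0.14
R5 (z=46.0): damp=0.56, bright=0.76, hot=0.35; AND[min(a, b)] → w = 0.35
Weighted average = (0.24·46.0 + 0.32·54.0 + 0.14·11.8 + 0.14·91.0 + 0.35·46.0) / (0.24 + 0.32 + 0.14 + 0.14 + 0.35)
  = 58.8120 / 1.1900 = 49.42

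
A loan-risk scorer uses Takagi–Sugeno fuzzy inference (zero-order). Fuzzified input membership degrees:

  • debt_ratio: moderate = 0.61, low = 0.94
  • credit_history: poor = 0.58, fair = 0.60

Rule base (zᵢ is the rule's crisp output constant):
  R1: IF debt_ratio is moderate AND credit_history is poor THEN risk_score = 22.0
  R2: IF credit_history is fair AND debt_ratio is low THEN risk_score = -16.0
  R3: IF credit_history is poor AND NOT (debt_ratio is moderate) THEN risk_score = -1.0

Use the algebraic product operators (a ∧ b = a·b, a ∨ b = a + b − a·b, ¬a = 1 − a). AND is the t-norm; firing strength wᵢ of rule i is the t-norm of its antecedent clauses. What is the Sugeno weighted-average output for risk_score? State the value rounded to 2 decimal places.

R1 (z=22.0): moderate=0.61, poor=0.58; AND[a·b] → w = 0.3538
R2 (z=-16.0): fair=0.60, low=0.94; AND[a·b] → w = 0.5640
R3 (z=-1.0): poor=0.58, ¬moderate=1−0.61=0.39; AND[a·b] → w = 0.2262
Weighted average = (0.3538·22.0 + 0.5640·-16.0 + 0.2262·-1.0) / (0.3538 + 0.5640 + 0.2262)
  = -1.4666 / 1.1440 = -1.28

-1.28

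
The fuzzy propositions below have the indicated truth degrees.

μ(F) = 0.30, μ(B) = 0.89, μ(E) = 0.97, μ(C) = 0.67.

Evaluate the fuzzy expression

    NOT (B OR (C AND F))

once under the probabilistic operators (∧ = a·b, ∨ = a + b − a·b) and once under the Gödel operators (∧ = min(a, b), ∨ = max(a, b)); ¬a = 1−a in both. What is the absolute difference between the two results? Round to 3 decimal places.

Under probabilistic:
  C AND F = a·b on (0.6700, 0.3000) = 0.2010
  B OR (C AND F) = a + b − a·b on (0.8900, 0.2010) = 0.9121
  NOT (B OR (C AND F)) = 1 − 0.9121 = 0.0879
  → value = 0.0879
Under Gödel:
  C AND F = min(a, b) on (0.67, 0.30) = 0.30
  B OR (C AND F) = max(a, b) on (0.89, 0.30) = 0.89
  NOT (B OR (C AND F)) = 1 − 0.89 = 0.11
  → value = 0.1100
|0.0879 − 0.1100| = 0.022

0.022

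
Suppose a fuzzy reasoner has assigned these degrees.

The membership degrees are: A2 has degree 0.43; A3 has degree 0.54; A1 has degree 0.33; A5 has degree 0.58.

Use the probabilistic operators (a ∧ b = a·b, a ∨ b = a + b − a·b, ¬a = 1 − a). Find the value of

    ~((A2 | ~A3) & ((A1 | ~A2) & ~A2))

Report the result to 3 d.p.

~A3 = 1 − 0.5400 = 0.4600
A2 | ~A3 = a + b − a·b on (0.4300, 0.4600) = 0.6922
~A2 = 1 − 0.4300 = 0.5700
A1 | ~A2 = a + b − a·b on (0.3300, 0.5700) = 0.7119
~A2 = 1 − 0.4300 = 0.5700
(A1 | ~A2) & ~A2 = a·b on (0.7119, 0.5700) = 0.4058
(A2 | ~A3) & ((A1 | ~A2) & ~A2) = a·b on (0.6922, 0.4058) = 0.2809
~((A2 | ~A3) & ((A1 | ~A2) & ~A2)) = 1 − 0.2809 = 0.7191

0.719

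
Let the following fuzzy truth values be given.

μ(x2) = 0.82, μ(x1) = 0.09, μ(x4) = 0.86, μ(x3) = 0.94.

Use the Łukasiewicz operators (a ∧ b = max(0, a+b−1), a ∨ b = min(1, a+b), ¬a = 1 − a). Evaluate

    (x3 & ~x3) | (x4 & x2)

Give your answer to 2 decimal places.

~x3 = 1 − 0.94 = 0.06
x3 & ~x3 = max(0, a+b−1) on (0.94, 0.06) = 0.00
x4 & x2 = max(0, a+b−1) on (0.86, 0.82) = 0.68
(x3 & ~x3) | (x4 & x2) = min(1, a+b) on (0.00, 0.68) = 0.68

0.68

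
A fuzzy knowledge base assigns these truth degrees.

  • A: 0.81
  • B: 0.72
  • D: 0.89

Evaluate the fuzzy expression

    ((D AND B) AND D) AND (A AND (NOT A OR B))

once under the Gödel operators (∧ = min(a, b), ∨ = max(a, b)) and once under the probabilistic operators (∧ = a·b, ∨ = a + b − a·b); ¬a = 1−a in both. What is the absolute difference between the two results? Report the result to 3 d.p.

0.363

Under Gödel:
  D AND B = min(a, b) on (0.89, 0.72) = 0.72
  (D AND B) AND D = min(a, b) on (0.72, 0.89) = 0.72
  NOT A = 1 − 0.81 = 0.19
  NOT A OR B = max(a, b) on (0.19, 0.72) = 0.72
  A AND (NOT A OR B) = min(a, b) on (0.81, 0.72) = 0.72
  ((D AND B) AND D) AND (A AND (NOT A OR B)) = min(a, b) on (0.72, 0.72) = 0.72
  → value = 0.7200
Under probabilistic:
  D AND B = a·b on (0.8900, 0.7200) = 0.6408
  (D AND B) AND D = a·b on (0.6408, 0.8900) = 0.5703
  NOT A = 1 − 0.8100 = 0.1900
  NOT A OR B = a + b − a·b on (0.1900, 0.7200) = 0.7732
  A AND (NOT A OR B) = a·b on (0.8100, 0.7732) = 0.6263
  ((D AND B) AND D) AND (A AND (NOT A OR B)) = a·b on (0.5703, 0.6263) = 0.3572
  → value = 0.3572
|0.7200 − 0.3572| = 0.363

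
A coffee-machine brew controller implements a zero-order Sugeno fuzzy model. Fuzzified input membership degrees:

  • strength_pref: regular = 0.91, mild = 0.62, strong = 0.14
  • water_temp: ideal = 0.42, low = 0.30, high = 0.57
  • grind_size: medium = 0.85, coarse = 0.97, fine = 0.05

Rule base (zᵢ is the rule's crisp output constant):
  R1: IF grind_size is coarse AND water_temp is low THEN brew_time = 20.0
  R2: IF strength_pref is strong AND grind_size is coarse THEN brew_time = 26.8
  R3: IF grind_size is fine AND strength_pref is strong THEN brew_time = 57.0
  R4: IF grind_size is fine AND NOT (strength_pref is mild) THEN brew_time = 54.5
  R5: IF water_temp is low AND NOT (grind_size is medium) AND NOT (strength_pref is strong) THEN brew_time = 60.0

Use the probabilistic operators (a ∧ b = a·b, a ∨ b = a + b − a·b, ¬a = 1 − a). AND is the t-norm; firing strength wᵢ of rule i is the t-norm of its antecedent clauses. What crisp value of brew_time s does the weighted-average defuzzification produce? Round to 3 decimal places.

R1 (z=20.0): coarse=0.97, low=0.30; AND[a·b] → w = 0.2910
R2 (z=26.8): strong=0.14, coarse=0.97; AND[a·b] → w = 0.1358
R3 (z=57.0): fine=0.05, strong=0.14; AND[a·b] → w = 0.0070
R4 (z=54.5): fine=0.05, ¬mild=1−0.62=0.38; AND[a·b] → w = 0.0190
R5 (z=60.0): low=0.30, ¬medium=1−0.85=0.15, ¬strong=1−0.14=0.86; AND[a·b] → w = 0.0387
Weighted average = (0.2910·20.0 + 0.1358·26.8 + 0.0070·57.0 + 0.0190·54.5 + 0.0387·60.0) / (0.2910 + 0.1358 + 0.0070 + 0.0190 + 0.0387)
  = 13.2159 / 0.4915 = 26.889

26.889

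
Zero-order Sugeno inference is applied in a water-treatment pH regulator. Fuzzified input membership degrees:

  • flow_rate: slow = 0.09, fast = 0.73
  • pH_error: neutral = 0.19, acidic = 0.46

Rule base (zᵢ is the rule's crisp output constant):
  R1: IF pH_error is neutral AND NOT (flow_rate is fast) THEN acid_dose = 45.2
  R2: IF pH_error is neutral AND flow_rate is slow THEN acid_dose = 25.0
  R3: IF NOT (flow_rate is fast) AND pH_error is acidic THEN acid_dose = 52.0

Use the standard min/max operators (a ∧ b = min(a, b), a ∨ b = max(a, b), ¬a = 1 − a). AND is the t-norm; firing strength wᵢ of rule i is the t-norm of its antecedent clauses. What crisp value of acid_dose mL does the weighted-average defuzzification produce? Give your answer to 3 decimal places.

R1 (z=45.2): neutral=0.19, ¬fast=1−0.73=0.27; AND[min(a, b)] → w = 0.19
R2 (z=25.0): neutral=0.19, slow=0.09; AND[min(a, b)] → w = 0.09
R3 (z=52.0): ¬fast=1−0.73=0.27, acidic=0.46; AND[min(a, b)] → w = 0.27
Weighted average = (0.19·45.2 + 0.09·25.0 + 0.27·52.0) / (0.19 + 0.09 + 0.27)
  = 24.8780 / 0.5500 = 45.233

45.233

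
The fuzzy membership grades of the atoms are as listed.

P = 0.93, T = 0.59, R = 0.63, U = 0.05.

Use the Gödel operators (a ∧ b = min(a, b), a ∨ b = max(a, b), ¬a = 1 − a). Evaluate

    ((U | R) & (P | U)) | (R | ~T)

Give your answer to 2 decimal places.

U | R = max(a, b) on (0.05, 0.63) = 0.63
P | U = max(a, b) on (0.93, 0.05) = 0.93
(U | R) & (P | U) = min(a, b) on (0.63, 0.93) = 0.63
~T = 1 − 0.59 = 0.41
R | ~T = max(a, b) on (0.63, 0.41) = 0.63
((U | R) & (P | U)) | (R | ~T) = max(a, b) on (0.63, 0.63) = 0.63

0.63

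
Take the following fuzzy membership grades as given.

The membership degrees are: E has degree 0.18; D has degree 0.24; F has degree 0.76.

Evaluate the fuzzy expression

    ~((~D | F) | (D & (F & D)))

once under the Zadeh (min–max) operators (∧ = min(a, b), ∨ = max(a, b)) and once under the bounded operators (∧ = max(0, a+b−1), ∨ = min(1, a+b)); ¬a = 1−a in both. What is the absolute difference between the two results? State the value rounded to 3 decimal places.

Under Zadeh (min–max):
  ~D = 1 − 0.24 = 0.76
  ~D | F = max(a, b) on (0.76, 0.76) = 0.76
  F & D = min(a, b) on (0.76, 0.24) = 0.24
  D & (F & D) = min(a, b) on (0.24, 0.24) = 0.24
  (~D | F) | (D & (F & D)) = max(a, b) on (0.76, 0.24) = 0.76
  ~((~D | F) | (D & (F & D))) = 1 − 0.76 = 0.24
  → value = 0.2400
Under bounded:
  ~D = 1 − 0.24 = 0.76
  ~D | F = min(1, a+b) on (0.76, 0.76) = 1.00
  F & D = max(0, a+b−1) on (0.76, 0.24) = 0.00
  D & (F & D) = max(0, a+b−1) on (0.24, 0.00) = 0.00
  (~D | F) | (D & (F & D)) = min(1, a+b) on (1.00, 0.00) = 1.00
  ~((~D | F) | (D & (F & D))) = 1 − 1.00 = 0.00
  → value = 0.0000
|0.2400 − 0.0000| = 0.240

0.240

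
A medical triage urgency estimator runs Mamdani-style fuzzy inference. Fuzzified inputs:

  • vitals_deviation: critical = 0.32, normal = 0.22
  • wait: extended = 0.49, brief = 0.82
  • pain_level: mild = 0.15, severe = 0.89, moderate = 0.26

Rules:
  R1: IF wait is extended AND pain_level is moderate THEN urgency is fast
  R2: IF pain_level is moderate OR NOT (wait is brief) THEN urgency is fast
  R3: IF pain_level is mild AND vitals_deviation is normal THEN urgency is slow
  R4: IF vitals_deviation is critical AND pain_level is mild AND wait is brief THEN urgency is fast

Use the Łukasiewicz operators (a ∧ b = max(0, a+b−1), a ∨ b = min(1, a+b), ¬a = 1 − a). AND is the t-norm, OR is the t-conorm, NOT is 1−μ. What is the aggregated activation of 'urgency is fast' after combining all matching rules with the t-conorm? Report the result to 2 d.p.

R1: extended=0.49, moderate=0.26; AND[max(0, a+b−1)] → w = 0.00
R2: moderate=0.26, ¬brief=1−0.82=0.18; OR[min(1, a+b)] → w = 0.44
R3: mild=0.15, normal=0.22; AND[max(0, a+b−1)] → w = 0.00
R4: critical=0.32, mild=0.15, brief=0.82; AND[max(0, a+b−1)] → w = 0.00
Rules with consequent 'fast': {R1, R2, R4} → strengths 0.00, 0.44, 0.00
Aggregate via t-conorm [min(1, a+b)]: 0.44

0.44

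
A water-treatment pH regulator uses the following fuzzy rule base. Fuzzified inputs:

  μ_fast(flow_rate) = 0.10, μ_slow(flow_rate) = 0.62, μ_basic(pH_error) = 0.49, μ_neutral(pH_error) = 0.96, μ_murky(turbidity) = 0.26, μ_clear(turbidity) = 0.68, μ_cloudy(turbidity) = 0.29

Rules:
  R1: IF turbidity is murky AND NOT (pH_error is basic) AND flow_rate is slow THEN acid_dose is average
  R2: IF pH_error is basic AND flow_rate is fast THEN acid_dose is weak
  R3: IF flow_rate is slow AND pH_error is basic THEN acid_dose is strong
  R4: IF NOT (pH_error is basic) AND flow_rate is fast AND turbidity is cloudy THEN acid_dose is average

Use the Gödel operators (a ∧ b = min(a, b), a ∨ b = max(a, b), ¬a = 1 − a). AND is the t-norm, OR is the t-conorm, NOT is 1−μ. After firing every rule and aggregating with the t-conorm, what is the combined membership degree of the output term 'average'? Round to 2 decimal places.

0.26

R1: murky=0.26, ¬basic=1−0.49=0.51, slow=0.62; AND[min(a, b)] → w = 0.26
R2: basic=0.49, fast=0.10; AND[min(a, b)] → w = 0.10
R3: slow=0.62, basic=0.49; AND[min(a, b)] → w = 0.49
R4: ¬basic=1−0.49=0.51, fast=0.10, cloudy=0.29; AND[min(a, b)] → w = 0.10
Rules with consequent 'average': {R1, R4} → strengths 0.26, 0.10
Aggregate via t-conorm [max(a, b)]: 0.26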